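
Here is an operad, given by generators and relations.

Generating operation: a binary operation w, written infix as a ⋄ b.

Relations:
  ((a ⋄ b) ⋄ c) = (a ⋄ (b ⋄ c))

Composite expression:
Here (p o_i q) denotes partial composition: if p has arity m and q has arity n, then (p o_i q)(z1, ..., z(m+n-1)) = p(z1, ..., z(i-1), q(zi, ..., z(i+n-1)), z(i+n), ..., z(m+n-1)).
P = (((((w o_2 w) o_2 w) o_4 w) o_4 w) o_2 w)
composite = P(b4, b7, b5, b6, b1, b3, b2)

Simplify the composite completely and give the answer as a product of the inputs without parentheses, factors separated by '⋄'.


Associativity of w dissolves the nesting; only the b-input order survives.
(b7 ⋄ b5) reduces to b7 ⋄ b5
((b7 ⋄ b5) ⋄ b6) reduces to b7 ⋄ b5 ⋄ b6
(b1 ⋄ b3) reduces to b1 ⋄ b3
((b1 ⋄ b3) ⋄ b2) reduces to b1 ⋄ b3 ⋄ b2
(((b7 ⋄ b5) ⋄ b6) ⋄ ((b1 ⋄ b3) ⋄ b2)) reduces to b7 ⋄ b5 ⋄ b6 ⋄ b1 ⋄ b3 ⋄ b2
(b4 ⋄ (((b7 ⋄ b5) ⋄ b6) ⋄ ((b1 ⋄ b3) ⋄ b2))) reduces to b4 ⋄ b7 ⋄ b5 ⋄ b6 ⋄ b1 ⋄ b3 ⋄ b2

b4 ⋄ b7 ⋄ b5 ⋄ b6 ⋄ b1 ⋄ b3 ⋄ b2


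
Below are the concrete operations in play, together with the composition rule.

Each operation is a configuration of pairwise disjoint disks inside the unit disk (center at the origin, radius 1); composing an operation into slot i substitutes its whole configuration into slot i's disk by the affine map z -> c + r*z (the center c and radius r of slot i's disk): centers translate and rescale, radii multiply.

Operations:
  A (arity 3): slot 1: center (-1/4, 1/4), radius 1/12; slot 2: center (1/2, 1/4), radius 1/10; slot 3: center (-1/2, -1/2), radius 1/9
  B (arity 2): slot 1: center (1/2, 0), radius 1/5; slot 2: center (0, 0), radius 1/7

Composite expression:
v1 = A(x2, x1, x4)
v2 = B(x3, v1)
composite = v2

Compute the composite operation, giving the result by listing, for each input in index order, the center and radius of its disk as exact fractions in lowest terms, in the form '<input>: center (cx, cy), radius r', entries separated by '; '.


Only the slot chain above each x matters under B; compose those maps.
tracing x3 down its 1-map path: center (1/2, 0), radius 1/5
tracing x2 down its 2-map path: center (-1/28, 1/28), radius 1/84
tracing x1 down its 2-map path: center (1/14, 1/28), radius 1/70
tracing x4 down its 2-map path: center (-1/14, -1/14), radius 1/63

x1: center (1/14, 1/28), radius 1/70; x2: center (-1/28, 1/28), radius 1/84; x3: center (1/2, 0), radius 1/5; x4: center (-1/14, -1/14), radius 1/63


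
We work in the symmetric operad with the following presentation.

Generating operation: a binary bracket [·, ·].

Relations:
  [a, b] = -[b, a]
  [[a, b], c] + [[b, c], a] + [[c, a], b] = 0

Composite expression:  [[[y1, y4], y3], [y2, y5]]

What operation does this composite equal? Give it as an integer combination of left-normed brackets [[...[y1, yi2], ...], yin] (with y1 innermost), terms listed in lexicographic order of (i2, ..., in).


[[[[y1, y4], y3], y2], y5] - [[[[y1, y4], y3], y5], y2]

In the tensor algebra, words opening y1 carry the y1-anchored form.
Composite bracket: [[[y1, y4], y3], [y2, y5]]
Each bracket splits as ab - ba, giving 16 signed words (2^4 = 16).
Collect the words opening with y1:
  the word y1y4y3y2y5 carries sign +1 and contributes +[[[[y1, y4], y3], y2], y5]
  the word y1y4y3y5y2 carries sign -1 and contributes -[[[[y1, y4], y3], y5], y2]


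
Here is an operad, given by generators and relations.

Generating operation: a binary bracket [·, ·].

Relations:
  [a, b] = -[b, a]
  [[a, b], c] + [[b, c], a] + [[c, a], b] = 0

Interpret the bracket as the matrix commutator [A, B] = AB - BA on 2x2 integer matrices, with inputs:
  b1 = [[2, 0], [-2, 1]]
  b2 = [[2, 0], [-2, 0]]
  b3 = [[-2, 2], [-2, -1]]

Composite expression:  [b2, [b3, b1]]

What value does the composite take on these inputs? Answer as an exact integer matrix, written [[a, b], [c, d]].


[b3, b1] = [[-4, -2], [-4, 4]]
[b2, [b3, b1]] = [[-4, -4], [24, 4]]

[[-4, -4], [24, 4]]


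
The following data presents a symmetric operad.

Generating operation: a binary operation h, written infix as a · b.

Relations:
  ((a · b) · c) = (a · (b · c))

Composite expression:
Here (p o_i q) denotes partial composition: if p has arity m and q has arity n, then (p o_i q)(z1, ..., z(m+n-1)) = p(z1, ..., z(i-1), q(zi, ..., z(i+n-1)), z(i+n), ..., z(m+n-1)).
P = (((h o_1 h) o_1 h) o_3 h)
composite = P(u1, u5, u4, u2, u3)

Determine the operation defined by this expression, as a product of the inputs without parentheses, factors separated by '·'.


u1 · u5 · u4 · u2 · u3

All parenthesizations of h agree; list the u-inputs left to right.
(u1 · u5) flattens to u1 · u5
(u4 · u2) flattens to u4 · u2
((u1 · u5) · (u4 · u2)) flattens to u1 · u5 · u4 · u2
(((u1 · u5) · (u4 · u2)) · u3) flattens to u1 · u5 · u4 · u2 · u3


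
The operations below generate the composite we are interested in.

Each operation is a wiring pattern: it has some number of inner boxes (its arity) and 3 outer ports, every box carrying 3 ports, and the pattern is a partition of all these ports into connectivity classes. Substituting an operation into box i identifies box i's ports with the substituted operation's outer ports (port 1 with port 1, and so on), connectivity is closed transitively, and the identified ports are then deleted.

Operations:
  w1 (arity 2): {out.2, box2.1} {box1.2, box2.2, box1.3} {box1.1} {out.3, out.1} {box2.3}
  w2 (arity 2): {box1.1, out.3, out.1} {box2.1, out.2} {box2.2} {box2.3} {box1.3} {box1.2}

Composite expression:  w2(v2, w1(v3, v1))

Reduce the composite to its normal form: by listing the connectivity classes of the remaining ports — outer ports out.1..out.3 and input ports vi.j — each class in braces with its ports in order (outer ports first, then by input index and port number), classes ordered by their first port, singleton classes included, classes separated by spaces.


{out.1, out.3, v2.1} {out.2} {v1.1} {v1.2, v3.2, v3.3} {v1.3} {v2.2} {v2.3} {v3.1}


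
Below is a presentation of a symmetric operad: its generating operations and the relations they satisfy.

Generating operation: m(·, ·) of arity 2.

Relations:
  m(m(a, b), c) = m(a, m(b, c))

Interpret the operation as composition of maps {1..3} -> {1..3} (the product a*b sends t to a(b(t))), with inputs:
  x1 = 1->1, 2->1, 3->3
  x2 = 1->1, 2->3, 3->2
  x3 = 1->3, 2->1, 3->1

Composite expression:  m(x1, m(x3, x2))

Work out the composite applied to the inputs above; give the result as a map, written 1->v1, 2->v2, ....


1->3, 2->1, 3->1

m(x3, x2) = 1->3, 2->1, 3->1
m(x1, m(x3, x2)) = 1->3, 2->1, 3->1


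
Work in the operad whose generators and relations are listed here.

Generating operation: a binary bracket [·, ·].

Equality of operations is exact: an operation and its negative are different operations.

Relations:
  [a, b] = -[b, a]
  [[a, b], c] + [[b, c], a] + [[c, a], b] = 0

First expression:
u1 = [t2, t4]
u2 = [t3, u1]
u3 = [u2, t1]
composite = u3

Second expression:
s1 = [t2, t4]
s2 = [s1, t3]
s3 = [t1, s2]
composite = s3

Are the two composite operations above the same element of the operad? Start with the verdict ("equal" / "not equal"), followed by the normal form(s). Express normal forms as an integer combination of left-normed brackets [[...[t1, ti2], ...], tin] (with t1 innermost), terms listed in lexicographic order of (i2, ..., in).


Normal form of the first expression: [[[t1, t2], t4], t3] - [[[t1, t3], t2], t4] + [[[t1, t3], t4], t2] - [[[t1, t4], t2], t3]
Normal form of the second expression: [[[t1, t2], t4], t3] - [[[t1, t3], t2], t4] + [[[t1, t3], t4], t2] - [[[t1, t4], t2], t3]
Identical normal forms: equal.

equal: each reduces to [[[t1, t2], t4], t3] - [[[t1, t3], t2], t4] + [[[t1, t3], t4], t2] - [[[t1, t4], t2], t3]


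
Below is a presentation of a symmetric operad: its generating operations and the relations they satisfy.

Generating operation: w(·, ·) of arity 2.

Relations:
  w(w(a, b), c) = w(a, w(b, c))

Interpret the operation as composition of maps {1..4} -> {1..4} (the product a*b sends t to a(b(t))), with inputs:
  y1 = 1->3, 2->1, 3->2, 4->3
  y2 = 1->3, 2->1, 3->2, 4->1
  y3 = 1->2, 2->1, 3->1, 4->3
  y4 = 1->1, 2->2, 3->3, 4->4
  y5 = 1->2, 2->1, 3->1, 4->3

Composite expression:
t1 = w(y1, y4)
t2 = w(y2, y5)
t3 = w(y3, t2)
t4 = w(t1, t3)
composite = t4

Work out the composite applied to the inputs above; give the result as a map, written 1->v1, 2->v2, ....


w(y1, y4) = 1->3, 2->1, 3->2, 4->3
w(y2, y5) = 1->1, 2->3, 3->3, 4->2
w(y3, w(y2, y5)) = 1->2, 2->1, 3->1, 4->1
w(w(y1, y4), w(y3, w(y2, y5))) = 1->1, 2->3, 3->3, 4->3

1->1, 2->3, 3->3, 4->3


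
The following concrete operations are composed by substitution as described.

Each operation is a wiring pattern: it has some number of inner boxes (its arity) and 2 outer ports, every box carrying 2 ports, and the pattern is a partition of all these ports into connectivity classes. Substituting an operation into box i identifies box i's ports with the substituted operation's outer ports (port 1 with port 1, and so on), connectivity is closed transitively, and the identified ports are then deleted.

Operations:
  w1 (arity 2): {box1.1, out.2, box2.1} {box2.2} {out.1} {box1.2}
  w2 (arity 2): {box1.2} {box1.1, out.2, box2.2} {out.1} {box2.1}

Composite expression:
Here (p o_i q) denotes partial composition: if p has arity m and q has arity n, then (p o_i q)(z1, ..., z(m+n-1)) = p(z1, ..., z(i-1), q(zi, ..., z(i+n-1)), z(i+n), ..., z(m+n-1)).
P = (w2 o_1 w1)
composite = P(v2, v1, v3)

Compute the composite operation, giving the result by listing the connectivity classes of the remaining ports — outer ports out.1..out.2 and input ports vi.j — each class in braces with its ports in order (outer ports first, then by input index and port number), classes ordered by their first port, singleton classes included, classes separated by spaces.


Two ports join when wires chain via w2-identified ports.
the subtree at w1 composes to {out.1} {out.2, v1.1, v2.1} {v1.2} {v2.2} on (v2, v1); out.j = own outer ports
the subtree at w2 composes to {out.1} {out.2, v3.2} {v1.1, v2.1} {v1.2} {v2.2} {v3.1} on (v2, v1, v3); out.j = own outer ports

{out.1} {out.2, v3.2} {v1.1, v2.1} {v1.2} {v2.2} {v3.1}


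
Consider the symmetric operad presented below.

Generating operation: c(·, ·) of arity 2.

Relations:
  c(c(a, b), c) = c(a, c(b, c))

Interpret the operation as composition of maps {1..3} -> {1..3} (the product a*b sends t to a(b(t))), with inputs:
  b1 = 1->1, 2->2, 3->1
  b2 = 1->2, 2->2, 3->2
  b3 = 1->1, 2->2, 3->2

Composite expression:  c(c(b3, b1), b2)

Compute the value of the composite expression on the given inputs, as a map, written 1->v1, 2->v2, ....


1->2, 2->2, 3->2


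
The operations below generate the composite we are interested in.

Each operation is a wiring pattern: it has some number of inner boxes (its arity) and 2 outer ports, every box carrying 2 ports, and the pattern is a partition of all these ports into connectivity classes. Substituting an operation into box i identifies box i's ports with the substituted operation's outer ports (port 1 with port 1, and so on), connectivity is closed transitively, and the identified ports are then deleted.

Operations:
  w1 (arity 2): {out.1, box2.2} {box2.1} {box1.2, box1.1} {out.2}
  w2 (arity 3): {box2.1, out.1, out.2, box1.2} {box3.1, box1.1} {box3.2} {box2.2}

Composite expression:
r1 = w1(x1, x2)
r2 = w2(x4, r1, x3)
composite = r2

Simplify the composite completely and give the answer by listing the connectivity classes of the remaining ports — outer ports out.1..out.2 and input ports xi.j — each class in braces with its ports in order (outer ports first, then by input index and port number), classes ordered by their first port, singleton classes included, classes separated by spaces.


{out.1, out.2, x2.2, x4.2} {x1.1, x1.2} {x2.1} {x3.1, x4.1} {x3.2}

Substituting into w2 glues patterns; closure does the rest.
composing w1 on (x1, x2), with out.j its own outer ports: {out.1, x2.2} {out.2} {x1.1, x1.2} {x2.1}
composing w2 on (x4, x1, x2, x3), with out.j its own outer ports: {out.1, out.2, x2.2, x4.2} {x1.1, x1.2} {x2.1} {x3.1, x4.1} {x3.2}


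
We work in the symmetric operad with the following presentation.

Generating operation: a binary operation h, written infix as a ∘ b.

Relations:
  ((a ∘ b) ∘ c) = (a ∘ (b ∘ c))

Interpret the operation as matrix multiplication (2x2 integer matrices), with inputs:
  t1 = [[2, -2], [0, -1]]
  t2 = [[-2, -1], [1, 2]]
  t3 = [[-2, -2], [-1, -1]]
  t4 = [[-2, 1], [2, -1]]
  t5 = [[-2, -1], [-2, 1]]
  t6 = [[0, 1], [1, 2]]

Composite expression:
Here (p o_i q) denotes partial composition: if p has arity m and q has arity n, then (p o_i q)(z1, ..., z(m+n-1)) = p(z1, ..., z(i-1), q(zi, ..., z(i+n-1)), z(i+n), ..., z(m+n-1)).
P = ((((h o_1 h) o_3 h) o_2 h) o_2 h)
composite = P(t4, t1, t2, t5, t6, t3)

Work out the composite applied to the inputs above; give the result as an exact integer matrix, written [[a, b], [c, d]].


[[46, 46], [-46, -46]]

(t1 ∘ t2) = [[-6, -6], [-1, -2]]
((t1 ∘ t2) ∘ t5) = [[24, 0], [6, -1]]
(t4 ∘ ((t1 ∘ t2) ∘ t5)) = [[-42, -1], [42, 1]]
(t6 ∘ t3) = [[-1, -1], [-4, -4]]
((t4 ∘ ((t1 ∘ t2) ∘ t5)) ∘ (t6 ∘ t3)) = [[46, 46], [-46, -46]]


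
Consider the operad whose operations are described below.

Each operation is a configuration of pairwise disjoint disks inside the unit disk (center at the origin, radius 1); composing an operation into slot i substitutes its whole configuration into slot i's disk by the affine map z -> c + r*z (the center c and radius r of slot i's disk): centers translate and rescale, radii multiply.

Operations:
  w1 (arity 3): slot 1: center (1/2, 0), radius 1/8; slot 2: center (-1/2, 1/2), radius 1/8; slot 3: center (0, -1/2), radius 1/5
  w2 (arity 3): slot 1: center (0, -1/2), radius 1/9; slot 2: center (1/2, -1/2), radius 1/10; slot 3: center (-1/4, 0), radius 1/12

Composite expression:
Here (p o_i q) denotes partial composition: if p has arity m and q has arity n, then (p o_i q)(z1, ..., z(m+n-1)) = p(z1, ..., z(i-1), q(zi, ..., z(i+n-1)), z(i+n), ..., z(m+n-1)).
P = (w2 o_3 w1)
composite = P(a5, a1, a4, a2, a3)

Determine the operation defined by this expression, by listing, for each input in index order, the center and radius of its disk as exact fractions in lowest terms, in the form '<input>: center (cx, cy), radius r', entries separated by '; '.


Below w2, radii multiply path by path; the a-disk centers shift.
input a5: composing its 1 substitution step yields center (0, -1/2), radius 1/9
input a1: composing its 1 substitution step yields center (1/2, -1/2), radius 1/10
input a4: composing its 2 substitution steps yields center (-5/24, 0), radius 1/96
input a2: composing its 2 substitution steps yields center (-7/24, 1/24), radius 1/96
input a3: composing its 2 substitution steps yields center (-1/4, -1/24), radius 1/60

a1: center (1/2, -1/2), radius 1/10; a2: center (-7/24, 1/24), radius 1/96; a3: center (-1/4, -1/24), radius 1/60; a4: center (-5/24, 0), radius 1/96; a5: center (0, -1/2), radius 1/9


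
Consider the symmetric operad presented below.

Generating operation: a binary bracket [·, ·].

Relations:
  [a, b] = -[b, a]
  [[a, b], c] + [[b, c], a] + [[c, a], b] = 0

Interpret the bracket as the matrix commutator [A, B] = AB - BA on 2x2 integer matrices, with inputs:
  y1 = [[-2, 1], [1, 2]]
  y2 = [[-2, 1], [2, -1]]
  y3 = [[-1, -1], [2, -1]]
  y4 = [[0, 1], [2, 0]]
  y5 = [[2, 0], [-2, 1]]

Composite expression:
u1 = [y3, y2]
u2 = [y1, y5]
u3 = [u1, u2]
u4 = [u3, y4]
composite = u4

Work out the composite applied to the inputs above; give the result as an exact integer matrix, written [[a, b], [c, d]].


[[56, 10], [-20, -56]]

[y3, y2] = [[-4, -1], [-2, 4]]
[y1, y5] = [[-2, -1], [-7, 2]]
[[y3, y2], [y1, y5]] = [[5, 4], [-48, -5]]
[[[y3, y2], [y1, y5]], y4] = [[56, 10], [-20, -56]]


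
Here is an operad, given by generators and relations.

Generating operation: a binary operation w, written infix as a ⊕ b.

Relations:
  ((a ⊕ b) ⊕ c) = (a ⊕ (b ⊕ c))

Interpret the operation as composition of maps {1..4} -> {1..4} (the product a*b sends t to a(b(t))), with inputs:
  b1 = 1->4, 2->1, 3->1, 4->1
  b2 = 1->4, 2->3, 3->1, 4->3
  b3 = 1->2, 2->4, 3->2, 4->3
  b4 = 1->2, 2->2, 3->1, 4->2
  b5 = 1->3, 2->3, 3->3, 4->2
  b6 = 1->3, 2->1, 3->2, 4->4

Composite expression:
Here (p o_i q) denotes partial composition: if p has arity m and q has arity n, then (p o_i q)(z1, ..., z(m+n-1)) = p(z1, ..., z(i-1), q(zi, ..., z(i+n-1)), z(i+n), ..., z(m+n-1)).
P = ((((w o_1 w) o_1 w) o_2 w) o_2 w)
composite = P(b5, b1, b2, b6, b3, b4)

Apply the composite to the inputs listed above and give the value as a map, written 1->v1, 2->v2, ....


1->3, 2->3, 3->3, 4->3

(b1 ⊕ b2) = 1->1, 2->1, 3->4, 4->1
((b1 ⊕ b2) ⊕ b6) = 1->4, 2->1, 3->1, 4->1
(b5 ⊕ ((b1 ⊕ b2) ⊕ b6)) = 1->2, 2->3, 3->3, 4->3
((b5 ⊕ ((b1 ⊕ b2) ⊕ b6)) ⊕ b3) = 1->3, 2->3, 3->3, 4->3
(((b5 ⊕ ((b1 ⊕ b2) ⊕ b6)) ⊕ b3) ⊕ b4) = 1->3, 2->3, 3->3, 4->3


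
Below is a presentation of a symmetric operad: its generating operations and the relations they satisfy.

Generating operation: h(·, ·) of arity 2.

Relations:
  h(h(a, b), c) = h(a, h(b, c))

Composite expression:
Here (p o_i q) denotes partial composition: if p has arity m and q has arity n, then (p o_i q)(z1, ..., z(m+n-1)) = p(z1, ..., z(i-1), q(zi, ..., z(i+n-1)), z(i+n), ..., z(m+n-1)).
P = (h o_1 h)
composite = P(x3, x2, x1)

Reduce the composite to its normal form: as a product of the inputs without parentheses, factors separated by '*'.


x3 * x2 * x1

Associativity of h dissolves the nesting; only the x-input order survives.
h(x3, x2) flattens to x3 * x2
h(h(x3, x2), x1) flattens to x3 * x2 * x1


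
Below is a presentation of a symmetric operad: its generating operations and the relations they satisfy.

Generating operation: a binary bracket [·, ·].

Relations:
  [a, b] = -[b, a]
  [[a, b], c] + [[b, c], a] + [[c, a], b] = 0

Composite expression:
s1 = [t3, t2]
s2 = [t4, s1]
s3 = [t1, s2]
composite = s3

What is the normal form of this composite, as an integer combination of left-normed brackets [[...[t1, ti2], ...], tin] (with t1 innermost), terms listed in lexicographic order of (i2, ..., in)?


[[[t1, t2], t3], t4] - [[[t1, t3], t2], t4] - [[[t1, t4], t2], t3] + [[[t1, t4], t3], t2]

Skip Jacobi rewriting: expand, keep t1-initial words, read off terms.
Composite bracket: [t1, [t4, [t3, t2]]]
Under [a, b] = ab - ba we get 8 signed associative words (2^3 = 8).
Collect the words opening with t1:
  t1t2t3t4 appears with sign +1, giving the term +[[[t1, t2], t3], t4]
  t1t3t2t4 appears with sign -1, giving the term -[[[t1, t3], t2], t4]
  t1t4t2t3 appears with sign -1, giving the term -[[[t1, t4], t2], t3]
  t1t4t3t2 appears with sign +1, giving the term +[[[t1, t4], t3], t2]


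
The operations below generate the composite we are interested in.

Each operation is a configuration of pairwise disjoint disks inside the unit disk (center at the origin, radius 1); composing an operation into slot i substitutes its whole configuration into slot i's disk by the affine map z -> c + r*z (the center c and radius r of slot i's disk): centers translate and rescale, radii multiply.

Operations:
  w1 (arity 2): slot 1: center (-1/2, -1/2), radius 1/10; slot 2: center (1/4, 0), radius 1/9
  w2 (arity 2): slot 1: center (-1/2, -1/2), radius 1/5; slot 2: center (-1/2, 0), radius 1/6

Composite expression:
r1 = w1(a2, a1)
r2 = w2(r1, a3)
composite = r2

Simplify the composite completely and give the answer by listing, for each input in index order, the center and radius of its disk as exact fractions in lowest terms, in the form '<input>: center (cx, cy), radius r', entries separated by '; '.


Only the slot chain above each a matters under w2; compose those maps.
for a2, the 2-step affine chain lands on center (-3/5, -3/5), radius 1/50
for a1, the 2-step affine chain lands on center (-9/20, -1/2), radius 1/45
for a3, the 1-step affine chain lands on center (-1/2, 0), radius 1/6

a1: center (-9/20, -1/2), radius 1/45; a2: center (-3/5, -3/5), radius 1/50; a3: center (-1/2, 0), radius 1/6


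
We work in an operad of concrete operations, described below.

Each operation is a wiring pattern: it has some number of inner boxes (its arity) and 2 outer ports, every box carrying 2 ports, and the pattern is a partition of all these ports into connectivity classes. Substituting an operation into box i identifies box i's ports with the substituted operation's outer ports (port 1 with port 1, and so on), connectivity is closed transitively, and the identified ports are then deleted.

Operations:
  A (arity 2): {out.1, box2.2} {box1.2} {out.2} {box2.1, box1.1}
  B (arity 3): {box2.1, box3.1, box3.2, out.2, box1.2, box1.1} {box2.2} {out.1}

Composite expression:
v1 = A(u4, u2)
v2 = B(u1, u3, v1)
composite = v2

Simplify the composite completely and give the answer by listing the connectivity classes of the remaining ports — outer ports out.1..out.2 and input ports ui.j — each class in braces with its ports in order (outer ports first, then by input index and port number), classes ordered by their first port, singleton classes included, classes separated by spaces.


{out.1} {out.2, u1.1, u1.2, u2.2, u3.1} {u2.1, u4.1} {u3.2} {u4.2}

Two ports join when wires chain via B-identified ports.
A over (u4, u2) gives {out.1, u2.2} {out.2} {u2.1, u4.1} {u4.2}, out.j being that stage's outer ports
B over (u1, u3, u4, u2) gives {out.1} {out.2, u1.1, u1.2, u2.2, u3.1} {u2.1, u4.1} {u3.2} {u4.2}, out.j being that stage's outer ports


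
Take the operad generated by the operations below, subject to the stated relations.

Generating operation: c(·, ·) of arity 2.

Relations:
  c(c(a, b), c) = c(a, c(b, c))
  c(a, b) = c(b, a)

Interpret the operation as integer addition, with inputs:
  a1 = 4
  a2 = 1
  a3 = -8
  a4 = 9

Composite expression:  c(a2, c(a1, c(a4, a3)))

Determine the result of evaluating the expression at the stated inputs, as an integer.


6

c(a4, a3) = 1
c(a1, c(a4, a3)) = 5
c(a2, c(a1, c(a4, a3))) = 6


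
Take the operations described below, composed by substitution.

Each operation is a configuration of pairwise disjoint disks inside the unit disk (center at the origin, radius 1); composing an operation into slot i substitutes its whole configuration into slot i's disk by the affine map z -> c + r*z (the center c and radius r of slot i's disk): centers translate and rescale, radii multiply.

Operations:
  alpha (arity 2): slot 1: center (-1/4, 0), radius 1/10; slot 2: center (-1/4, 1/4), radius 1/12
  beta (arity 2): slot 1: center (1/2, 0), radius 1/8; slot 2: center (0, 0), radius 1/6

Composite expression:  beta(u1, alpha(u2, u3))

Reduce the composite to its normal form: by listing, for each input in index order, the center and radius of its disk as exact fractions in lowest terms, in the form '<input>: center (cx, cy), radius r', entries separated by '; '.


Below beta, radii multiply path by path; the u-disk centers shift.
for u1, the 1-step affine chain lands on center (1/2, 0), radius 1/8
for u2, the 2-step affine chain lands on center (-1/24, 0), radius 1/60
for u3, the 2-step affine chain lands on center (-1/24, 1/24), radius 1/72

u1: center (1/2, 0), radius 1/8; u2: center (-1/24, 0), radius 1/60; u3: center (-1/24, 1/24), radius 1/72


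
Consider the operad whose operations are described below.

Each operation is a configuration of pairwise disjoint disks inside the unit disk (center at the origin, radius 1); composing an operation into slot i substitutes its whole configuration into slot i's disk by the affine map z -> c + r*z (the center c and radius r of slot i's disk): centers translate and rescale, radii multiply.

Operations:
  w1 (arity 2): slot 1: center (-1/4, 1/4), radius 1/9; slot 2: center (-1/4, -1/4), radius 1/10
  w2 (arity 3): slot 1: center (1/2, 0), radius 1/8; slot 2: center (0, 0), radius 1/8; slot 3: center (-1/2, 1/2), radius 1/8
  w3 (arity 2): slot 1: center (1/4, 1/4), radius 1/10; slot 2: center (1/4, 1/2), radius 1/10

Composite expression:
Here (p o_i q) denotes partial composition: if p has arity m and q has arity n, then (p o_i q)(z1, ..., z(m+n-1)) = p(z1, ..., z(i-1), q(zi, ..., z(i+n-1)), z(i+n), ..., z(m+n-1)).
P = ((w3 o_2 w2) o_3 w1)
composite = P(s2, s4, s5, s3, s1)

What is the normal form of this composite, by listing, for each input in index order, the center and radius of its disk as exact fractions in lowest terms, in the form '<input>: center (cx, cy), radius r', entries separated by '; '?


Only the slot chain above each s matters under w3; compose those maps.
s2: after 1 affine step, its disk has center (1/4, 1/4), radius 1/10
s4: after 2 affine steps, its disk has center (3/10, 1/2), radius 1/80
s5: after 3 affine steps, its disk has center (79/320, 161/320), radius 1/720
s3: after 3 affine steps, its disk has center (79/320, 159/320), radius 1/800
s1: after 2 affine steps, its disk has center (1/5, 11/20), radius 1/80

s1: center (1/5, 11/20), radius 1/80; s2: center (1/4, 1/4), radius 1/10; s3: center (79/320, 159/320), radius 1/800; s4: center (3/10, 1/2), radius 1/80; s5: center (79/320, 161/320), radius 1/720


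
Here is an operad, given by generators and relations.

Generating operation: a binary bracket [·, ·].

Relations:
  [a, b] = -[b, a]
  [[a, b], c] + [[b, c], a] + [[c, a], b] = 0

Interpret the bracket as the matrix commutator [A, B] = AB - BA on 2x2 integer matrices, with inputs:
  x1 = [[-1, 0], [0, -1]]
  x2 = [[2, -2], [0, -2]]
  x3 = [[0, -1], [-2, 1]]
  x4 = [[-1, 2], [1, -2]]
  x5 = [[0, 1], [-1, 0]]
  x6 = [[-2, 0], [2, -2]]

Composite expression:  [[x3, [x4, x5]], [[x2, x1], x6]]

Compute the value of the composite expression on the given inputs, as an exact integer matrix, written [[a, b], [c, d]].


[x4, x5] = [[-3, 1], [1, 3]]
[x3, [x4, x5]] = [[1, -7], [13, -1]]
[x2, x1] = [[0, 0], [0, 0]]
[[x2, x1], x6] = [[0, 0], [0, 0]]
[[x3, [x4, x5]], [[x2, x1], x6]] = [[0, 0], [0, 0]]

[[0, 0], [0, 0]]


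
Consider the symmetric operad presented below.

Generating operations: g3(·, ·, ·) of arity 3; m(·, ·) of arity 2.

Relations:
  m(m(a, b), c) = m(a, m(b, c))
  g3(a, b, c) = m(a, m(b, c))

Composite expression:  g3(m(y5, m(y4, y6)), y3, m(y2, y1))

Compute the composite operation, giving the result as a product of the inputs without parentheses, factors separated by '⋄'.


y5 ⋄ y4 ⋄ y6 ⋄ y3 ⋄ y2 ⋄ y1

All parenthesizations of g3 agree; list the y-inputs left to right.
m(y4, y6) collapses to y4 ⋄ y6
m(y5, m(y4, y6)) collapses to y5 ⋄ y4 ⋄ y6
m(y2, y1) collapses to y2 ⋄ y1
g3(m(y5, m(y4, y6)), y3, m(y2, y1)) collapses to y5 ⋄ y4 ⋄ y6 ⋄ y3 ⋄ y2 ⋄ y1


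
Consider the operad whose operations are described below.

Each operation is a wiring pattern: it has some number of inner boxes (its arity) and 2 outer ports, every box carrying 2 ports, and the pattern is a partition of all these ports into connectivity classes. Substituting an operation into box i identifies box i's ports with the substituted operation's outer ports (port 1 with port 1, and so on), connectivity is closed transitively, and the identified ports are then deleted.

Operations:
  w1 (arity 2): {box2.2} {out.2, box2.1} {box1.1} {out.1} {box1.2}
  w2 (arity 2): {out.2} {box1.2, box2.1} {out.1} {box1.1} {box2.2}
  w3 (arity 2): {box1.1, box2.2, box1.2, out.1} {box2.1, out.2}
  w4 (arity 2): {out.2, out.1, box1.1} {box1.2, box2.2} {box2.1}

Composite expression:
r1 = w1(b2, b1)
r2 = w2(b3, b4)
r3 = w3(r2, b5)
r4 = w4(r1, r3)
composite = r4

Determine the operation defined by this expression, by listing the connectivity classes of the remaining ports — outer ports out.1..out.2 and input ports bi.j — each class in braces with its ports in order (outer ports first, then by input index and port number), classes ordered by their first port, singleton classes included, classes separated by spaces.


Reachability decides: close wires over w4-identified ports.
through w1, on inputs (b2, b1): {out.1} {out.2, b1.1} {b1.2} {b2.1} {b2.2} (out.j = stage outer ports)
through w2, on inputs (b3, b4): {out.1} {out.2} {b3.1} {b3.2, b4.1} {b4.2} (out.j = stage outer ports)
through w3, on inputs (b3, b4, b5): {out.1, b5.2} {out.2, b5.1} {b3.1} {b3.2, b4.1} {b4.2} (out.j = stage outer ports)
through w4, on inputs (b2, b1, b3, b4, b5): {out.1, out.2} {b1.1, b5.1} {b1.2} {b2.1} {b2.2} {b3.1} {b3.2, b4.1} {b4.2} {b5.2} (out.j = stage outer ports)

{out.1, out.2} {b1.1, b5.1} {b1.2} {b2.1} {b2.2} {b3.1} {b3.2, b4.1} {b4.2} {b5.2}


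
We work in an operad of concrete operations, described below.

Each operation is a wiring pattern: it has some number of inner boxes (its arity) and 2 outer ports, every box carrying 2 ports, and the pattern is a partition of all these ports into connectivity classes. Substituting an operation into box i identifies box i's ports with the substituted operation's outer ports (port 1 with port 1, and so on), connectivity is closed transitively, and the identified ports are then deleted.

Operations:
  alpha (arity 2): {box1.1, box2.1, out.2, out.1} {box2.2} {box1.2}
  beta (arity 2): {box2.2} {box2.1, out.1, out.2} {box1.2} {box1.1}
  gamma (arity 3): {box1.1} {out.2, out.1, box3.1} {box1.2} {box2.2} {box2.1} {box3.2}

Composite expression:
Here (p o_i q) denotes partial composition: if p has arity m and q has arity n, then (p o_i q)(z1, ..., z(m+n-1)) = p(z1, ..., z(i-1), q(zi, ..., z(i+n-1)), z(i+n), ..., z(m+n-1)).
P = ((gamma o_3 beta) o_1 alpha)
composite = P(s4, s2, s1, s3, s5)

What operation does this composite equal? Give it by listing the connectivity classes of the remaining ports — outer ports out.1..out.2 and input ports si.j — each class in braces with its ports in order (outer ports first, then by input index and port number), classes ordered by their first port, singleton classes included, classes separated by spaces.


{out.1, out.2, s5.1} {s1.1} {s1.2} {s2.1, s4.1} {s2.2} {s3.1} {s3.2} {s4.2} {s5.2}

Treat the ports identified at gamma as solder joints: merge, then drop.
stage alpha: inputs (s4, s2), connectivity {out.1, out.2, s2.1, s4.1} {s2.2} {s4.2}, out.j its boundary
stage beta: inputs (s3, s5), connectivity {out.1, out.2, s5.1} {s3.1} {s3.2} {s5.2}, out.j its boundary
stage gamma: inputs (s4, s2, s1, s3, s5), connectivity {out.1, out.2, s5.1} {s1.1} {s1.2} {s2.1, s4.1} {s2.2} {s3.1} {s3.2} {s4.2} {s5.2}, out.j its boundary


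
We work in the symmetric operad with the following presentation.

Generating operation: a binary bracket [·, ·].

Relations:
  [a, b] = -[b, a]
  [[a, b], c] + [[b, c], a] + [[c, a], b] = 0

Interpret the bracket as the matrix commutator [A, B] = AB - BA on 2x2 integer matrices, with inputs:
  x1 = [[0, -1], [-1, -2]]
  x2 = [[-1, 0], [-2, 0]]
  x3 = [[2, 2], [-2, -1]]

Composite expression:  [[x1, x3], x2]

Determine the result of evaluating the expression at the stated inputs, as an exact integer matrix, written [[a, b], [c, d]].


[[-14, 7], [15, 14]]

[x1, x3] = [[4, 7], [1, -4]]
[[x1, x3], x2] = [[-14, 7], [15, 14]]


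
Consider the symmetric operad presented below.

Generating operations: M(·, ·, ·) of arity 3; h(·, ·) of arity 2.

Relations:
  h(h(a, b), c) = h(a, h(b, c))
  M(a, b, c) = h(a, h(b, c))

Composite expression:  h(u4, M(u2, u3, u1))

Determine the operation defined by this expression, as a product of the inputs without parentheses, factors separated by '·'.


u4 · u2 · u3 · u1


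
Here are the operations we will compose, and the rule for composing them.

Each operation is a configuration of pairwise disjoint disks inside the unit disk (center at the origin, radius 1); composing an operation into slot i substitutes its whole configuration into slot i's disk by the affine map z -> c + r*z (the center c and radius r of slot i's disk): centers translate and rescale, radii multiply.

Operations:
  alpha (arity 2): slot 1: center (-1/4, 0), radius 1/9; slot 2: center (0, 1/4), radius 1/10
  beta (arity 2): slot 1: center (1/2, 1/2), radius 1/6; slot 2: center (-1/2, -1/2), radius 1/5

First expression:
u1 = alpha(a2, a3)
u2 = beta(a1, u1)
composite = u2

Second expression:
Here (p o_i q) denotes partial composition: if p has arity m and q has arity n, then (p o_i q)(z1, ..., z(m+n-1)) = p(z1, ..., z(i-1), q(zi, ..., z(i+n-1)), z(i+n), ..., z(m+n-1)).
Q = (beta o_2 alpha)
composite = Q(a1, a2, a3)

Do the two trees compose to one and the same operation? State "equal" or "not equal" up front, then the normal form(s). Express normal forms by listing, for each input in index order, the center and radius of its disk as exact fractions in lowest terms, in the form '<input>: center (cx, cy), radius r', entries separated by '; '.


equal: each reduces to a1: center (1/2, 1/2), radius 1/6; a2: center (-11/20, -1/2), radius 1/45; a3: center (-1/2, -9/20), radius 1/50


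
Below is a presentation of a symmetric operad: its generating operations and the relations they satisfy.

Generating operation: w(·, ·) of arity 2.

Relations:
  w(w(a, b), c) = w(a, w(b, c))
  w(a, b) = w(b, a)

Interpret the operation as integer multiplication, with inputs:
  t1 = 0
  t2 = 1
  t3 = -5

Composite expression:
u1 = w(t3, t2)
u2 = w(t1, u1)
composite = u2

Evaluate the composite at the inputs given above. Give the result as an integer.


0

w(t3, t2) = -5
w(t1, w(t3, t2)) = 0


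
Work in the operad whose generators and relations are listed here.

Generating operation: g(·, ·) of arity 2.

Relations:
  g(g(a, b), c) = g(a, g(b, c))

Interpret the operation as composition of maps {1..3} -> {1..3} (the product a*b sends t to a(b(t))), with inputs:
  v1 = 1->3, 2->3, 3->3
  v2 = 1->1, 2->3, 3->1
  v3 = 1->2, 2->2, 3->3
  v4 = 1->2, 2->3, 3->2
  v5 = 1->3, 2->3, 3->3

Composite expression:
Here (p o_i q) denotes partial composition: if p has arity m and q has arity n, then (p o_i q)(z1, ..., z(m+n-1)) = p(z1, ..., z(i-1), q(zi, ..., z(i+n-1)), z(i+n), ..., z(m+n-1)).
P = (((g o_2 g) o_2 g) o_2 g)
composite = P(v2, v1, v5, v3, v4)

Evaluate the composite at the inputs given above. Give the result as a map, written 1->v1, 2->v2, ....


1->1, 2->1, 3->1


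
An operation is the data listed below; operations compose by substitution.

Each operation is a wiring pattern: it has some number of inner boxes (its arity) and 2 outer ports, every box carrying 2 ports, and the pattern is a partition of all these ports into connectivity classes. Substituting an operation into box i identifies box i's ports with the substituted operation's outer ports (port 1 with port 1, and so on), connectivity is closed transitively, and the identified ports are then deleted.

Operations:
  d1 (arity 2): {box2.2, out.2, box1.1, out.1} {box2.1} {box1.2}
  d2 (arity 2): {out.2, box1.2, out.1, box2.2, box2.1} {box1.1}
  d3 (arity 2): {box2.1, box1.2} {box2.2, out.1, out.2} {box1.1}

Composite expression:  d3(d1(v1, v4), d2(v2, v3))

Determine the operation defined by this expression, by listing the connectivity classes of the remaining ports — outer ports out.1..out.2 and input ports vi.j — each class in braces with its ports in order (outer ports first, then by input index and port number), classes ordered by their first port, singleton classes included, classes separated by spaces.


{out.1, out.2, v1.1, v2.2, v3.1, v3.2, v4.2} {v1.2} {v2.1} {v4.1}

Connectivity passes through glued d3-boundaries; trace each wire chain.
d1 over (v1, v4) gives {out.1, out.2, v1.1, v4.2} {v1.2} {v4.1}, out.j being that stage's outer ports
d2 over (v2, v3) gives {out.1, out.2, v2.2, v3.1, v3.2} {v2.1}, out.j being that stage's outer ports
d3 over (v1, v4, v2, v3) gives {out.1, out.2, v1.1, v2.2, v3.1, v3.2, v4.2} {v1.2} {v2.1} {v4.1}, out.j being that stage's outer ports


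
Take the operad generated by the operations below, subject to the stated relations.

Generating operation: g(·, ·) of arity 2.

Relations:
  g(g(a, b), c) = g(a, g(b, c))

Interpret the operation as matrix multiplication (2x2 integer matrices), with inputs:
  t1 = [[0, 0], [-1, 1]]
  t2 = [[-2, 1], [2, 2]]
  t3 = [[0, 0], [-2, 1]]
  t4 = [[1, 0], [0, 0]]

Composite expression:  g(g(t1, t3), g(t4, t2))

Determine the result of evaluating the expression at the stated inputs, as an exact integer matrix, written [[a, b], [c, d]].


[[0, 0], [4, -2]]

g(t1, t3) = [[0, 0], [-2, 1]]
g(t4, t2) = [[-2, 1], [0, 0]]
g(g(t1, t3), g(t4, t2)) = [[0, 0], [4, -2]]


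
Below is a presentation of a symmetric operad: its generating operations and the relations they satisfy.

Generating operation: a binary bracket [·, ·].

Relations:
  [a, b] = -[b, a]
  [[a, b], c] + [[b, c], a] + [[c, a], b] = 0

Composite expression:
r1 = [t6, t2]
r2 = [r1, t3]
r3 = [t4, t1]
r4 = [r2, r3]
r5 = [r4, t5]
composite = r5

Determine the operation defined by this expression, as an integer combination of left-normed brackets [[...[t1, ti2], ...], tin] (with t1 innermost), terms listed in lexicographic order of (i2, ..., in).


-[[[[[t1, t4], t2], t6], t3], t5] + [[[[[t1, t4], t3], t2], t6], t5] - [[[[[t1, t4], t3], t6], t2], t5] + [[[[[t1, t4], t6], t2], t3], t5]

Expand each bracket as ab - ba; the t1-initial words give the coefficients.
Composite bracket: [[[[t6, t2], t3], [t4, t1]], t5]
Each bracket splits as ab - ba, giving 32 signed words (2^5 = 32).
Words beginning with t1 determine it all:
  word t1t4t2t6t3t5 has sign -1, contributing -[[[[[t1, t4], t2], t6], t3], t5]
  word t1t4t3t2t6t5 has sign +1, contributing +[[[[[t1, t4], t3], t2], t6], t5]
  word t1t4t3t6t2t5 has sign -1, contributing -[[[[[t1, t4], t3], t6], t2], t5]
  word t1t4t6t2t3t5 has sign +1, contributing +[[[[[t1, t4], t6], t2], t3], t5]


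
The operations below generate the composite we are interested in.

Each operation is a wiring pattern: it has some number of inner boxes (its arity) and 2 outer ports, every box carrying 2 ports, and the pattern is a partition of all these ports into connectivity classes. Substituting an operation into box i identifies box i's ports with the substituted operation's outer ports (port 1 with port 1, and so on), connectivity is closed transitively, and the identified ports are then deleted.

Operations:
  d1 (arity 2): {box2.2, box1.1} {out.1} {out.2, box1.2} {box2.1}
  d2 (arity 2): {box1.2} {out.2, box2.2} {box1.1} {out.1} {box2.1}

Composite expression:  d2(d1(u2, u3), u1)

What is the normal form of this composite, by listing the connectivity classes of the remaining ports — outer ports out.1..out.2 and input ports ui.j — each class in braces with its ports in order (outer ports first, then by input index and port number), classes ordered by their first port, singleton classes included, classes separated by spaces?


Substituting into d2 glues patterns; closure does the rest.
composing d1 on (u2, u3), with out.j its own outer ports: {out.1} {out.2, u2.2} {u2.1, u3.2} {u3.1}
composing d2 on (u2, u3, u1), with out.j its own outer ports: {out.1} {out.2, u1.2} {u1.1} {u2.1, u3.2} {u2.2} {u3.1}

{out.1} {out.2, u1.2} {u1.1} {u2.1, u3.2} {u2.2} {u3.1}


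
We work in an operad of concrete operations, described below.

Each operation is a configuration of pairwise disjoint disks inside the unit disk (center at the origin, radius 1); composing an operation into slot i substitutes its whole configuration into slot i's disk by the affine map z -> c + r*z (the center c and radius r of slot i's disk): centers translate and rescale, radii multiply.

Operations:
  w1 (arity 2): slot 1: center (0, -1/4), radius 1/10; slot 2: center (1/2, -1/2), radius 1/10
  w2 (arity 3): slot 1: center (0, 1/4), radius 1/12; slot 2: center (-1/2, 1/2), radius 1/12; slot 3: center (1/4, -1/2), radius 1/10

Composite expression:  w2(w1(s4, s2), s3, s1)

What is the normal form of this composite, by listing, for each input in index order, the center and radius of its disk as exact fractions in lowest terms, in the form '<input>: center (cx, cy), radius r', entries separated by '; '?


Each s-disk chains the slot maps above it in w2; radii multiply.
input s4: composing its 2 substitution steps yields center (0, 11/48), radius 1/120
input s2: composing its 2 substitution steps yields center (1/24, 5/24), radius 1/120
input s3: composing its 1 substitution step yields center (-1/2, 1/2), radius 1/12
input s1: composing its 1 substitution step yields center (1/4, -1/2), radius 1/10

s1: center (1/4, -1/2), radius 1/10; s2: center (1/24, 5/24), radius 1/120; s3: center (-1/2, 1/2), radius 1/12; s4: center (0, 11/48), radius 1/120
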